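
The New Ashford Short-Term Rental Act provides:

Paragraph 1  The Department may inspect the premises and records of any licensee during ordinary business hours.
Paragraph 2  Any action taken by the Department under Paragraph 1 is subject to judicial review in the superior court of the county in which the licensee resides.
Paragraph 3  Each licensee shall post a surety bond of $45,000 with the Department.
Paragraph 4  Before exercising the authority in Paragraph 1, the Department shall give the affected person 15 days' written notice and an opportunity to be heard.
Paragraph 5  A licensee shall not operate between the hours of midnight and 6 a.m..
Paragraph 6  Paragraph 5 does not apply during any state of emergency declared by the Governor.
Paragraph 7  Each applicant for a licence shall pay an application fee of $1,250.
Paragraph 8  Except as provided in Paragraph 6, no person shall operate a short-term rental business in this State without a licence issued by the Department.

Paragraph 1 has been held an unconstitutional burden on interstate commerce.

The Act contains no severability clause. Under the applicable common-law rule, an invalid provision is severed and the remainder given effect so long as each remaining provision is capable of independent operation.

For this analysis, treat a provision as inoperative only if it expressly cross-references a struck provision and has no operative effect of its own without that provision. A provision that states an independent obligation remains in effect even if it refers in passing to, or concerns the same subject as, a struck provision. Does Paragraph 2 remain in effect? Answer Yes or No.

No

Paragraph 1 is struck. Paragraph 2 operates only by reference to Paragraph 1, so it falls with Paragraph 1. The only function of Paragraph 4 is the notice-and-hearing requirement for Paragraph 1, so it cannot stand once Paragraph 1 is removed. With no severability clause, the stated default rule severs what cannot stand and enforces each remaining provision that can operate on its own. Paragraph 3, Paragraph 5, Paragraph 6, Paragraph 7, and Paragraph 8 remain in effect. Paragraph 2 is among the inoperative provisions, so the answer is no.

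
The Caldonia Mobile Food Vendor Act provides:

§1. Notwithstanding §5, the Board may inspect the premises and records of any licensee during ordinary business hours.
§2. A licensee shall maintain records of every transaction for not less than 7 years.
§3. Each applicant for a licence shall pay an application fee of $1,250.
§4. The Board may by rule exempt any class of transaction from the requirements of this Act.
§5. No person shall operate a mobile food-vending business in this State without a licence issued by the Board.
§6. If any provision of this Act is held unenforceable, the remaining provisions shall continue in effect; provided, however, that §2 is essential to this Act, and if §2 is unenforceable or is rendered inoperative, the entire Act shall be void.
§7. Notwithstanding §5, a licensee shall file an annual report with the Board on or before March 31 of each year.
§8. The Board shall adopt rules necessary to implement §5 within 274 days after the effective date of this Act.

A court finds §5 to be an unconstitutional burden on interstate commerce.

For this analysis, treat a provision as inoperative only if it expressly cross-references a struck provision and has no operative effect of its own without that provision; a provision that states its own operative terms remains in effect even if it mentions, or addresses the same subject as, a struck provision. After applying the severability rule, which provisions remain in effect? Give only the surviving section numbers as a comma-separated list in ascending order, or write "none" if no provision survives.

1, 2, 3, 4, 6, 7

§5 is struck. §8 merely fixes the rulemaking mandate for §5; with §5 gone it has nothing to operate on and falls away. §1 mentions §5 but its own obligation stands independently of §5, so §1 is not affected. Although §7 refers to §5, its operative terms do not depend on §5, so it remains in effect. §6 makes §2 an essential term, but §2 is unaffected, so the severability proviso in §6 preserves the remaining provisions. The provisions still in force are §1, §2, §3, §4, §6, and §7.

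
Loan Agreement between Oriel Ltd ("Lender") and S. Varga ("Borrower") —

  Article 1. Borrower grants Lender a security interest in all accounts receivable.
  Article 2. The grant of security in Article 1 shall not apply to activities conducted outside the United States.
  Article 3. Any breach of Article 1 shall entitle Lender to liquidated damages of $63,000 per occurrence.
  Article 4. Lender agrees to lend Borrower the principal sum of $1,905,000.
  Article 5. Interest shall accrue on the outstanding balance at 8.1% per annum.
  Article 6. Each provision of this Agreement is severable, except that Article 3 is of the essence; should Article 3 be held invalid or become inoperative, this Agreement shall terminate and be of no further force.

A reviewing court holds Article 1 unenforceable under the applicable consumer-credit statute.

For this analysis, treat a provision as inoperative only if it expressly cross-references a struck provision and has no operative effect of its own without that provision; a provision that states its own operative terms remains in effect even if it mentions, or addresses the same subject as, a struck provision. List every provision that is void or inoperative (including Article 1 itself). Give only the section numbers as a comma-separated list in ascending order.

Article 1 is struck. Article 2 has no operative effect of its own apart from Article 1 and is therefore inoperative. Article 3 operates only by reference to Article 1, so it falls with Article 1. Article 6 makes Article 3 an essential term, and Article 3 has been rendered inoperative by the cascade; under Article 6, the entire Agreement is therefore void. No provision of the Agreement survives.

1, 2, 3, 4, 5, 6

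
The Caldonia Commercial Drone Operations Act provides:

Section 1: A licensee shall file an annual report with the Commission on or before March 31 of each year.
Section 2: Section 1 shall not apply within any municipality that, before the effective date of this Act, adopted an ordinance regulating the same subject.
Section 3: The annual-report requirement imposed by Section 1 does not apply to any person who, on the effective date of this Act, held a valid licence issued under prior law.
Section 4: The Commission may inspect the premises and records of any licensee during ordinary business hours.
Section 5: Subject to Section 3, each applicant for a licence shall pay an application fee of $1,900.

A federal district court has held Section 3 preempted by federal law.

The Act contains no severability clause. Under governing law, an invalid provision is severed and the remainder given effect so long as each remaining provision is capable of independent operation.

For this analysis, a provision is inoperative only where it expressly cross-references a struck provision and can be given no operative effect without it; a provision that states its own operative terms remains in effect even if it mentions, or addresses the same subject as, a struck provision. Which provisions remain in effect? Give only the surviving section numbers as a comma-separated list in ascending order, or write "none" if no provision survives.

Section 3 is struck. Section 5 mentions Section 3 but its own obligation stands independently of Section 3, so Section 5 is not affected. Nothing else in the Act is defined by reference to Section 3. With no severability clause, the stated default rule severs what cannot stand and enforces each remaining provision that can operate on its own. The provisions still in force are Section 1, Section 2, Section 4, and Section 5.

1, 2, 4, 5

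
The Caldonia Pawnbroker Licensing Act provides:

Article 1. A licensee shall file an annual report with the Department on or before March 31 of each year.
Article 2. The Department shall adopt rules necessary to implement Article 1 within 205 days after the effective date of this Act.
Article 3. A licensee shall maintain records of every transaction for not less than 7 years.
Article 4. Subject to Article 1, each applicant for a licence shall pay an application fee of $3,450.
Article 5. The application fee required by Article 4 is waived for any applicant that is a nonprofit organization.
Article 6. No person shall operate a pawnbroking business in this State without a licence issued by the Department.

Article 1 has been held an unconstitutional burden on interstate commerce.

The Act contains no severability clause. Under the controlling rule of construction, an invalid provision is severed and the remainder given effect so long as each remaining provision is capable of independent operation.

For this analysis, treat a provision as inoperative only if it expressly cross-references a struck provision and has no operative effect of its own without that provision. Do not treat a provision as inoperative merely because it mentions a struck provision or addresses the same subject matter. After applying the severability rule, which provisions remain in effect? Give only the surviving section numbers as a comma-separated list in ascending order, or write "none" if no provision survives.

Article 1 is struck. The only function of Article 2 is the rulemaking mandate for Article 1, so it cannot stand once Article 1 is removed. Although Article 4 refers to Article 1, its operative terms do not depend on Article 1, so it remains in effect. Under the stated default rule, only provisions that cannot operate independently fall away; the rest are enforced. That leaves Article 3, Article 4, Article 5, and Article 6 in effect.

3, 4, 5, 6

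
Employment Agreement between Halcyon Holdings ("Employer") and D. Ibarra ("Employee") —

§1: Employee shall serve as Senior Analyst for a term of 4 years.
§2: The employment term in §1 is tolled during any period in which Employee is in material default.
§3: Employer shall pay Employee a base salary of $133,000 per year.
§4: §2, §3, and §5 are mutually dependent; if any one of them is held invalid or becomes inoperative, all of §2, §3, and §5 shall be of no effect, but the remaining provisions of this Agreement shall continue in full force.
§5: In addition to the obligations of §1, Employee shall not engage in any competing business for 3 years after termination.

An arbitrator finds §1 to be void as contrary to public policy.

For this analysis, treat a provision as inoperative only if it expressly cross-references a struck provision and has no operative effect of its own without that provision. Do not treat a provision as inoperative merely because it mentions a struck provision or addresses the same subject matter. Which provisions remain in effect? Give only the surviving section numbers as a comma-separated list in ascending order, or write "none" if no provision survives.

4

§1 is struck. §2 operates only by reference to §1, so it falls with §1. §4 declares §2, §3, and §5 mutually dependent; since one of them has fallen, all of them are of no effect. That brings down §3 and §5 as well. The remainder continues in force under §4. Only §4 remains in effect.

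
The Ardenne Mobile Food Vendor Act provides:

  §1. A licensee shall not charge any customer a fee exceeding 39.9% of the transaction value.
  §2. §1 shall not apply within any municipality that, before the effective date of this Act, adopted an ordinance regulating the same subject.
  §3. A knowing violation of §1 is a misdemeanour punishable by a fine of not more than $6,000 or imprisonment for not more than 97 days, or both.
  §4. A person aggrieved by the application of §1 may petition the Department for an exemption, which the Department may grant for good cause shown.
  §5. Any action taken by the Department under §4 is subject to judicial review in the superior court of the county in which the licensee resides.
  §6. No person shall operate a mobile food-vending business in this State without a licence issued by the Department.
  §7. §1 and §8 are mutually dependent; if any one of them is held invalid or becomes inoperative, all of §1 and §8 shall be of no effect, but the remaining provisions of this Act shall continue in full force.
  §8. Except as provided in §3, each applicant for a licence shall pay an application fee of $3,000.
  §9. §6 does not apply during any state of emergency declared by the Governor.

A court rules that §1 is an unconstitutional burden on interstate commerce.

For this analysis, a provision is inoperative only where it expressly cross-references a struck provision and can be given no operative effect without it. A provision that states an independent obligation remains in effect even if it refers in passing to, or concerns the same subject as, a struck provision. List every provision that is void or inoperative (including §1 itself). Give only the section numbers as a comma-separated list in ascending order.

1, 2, 3, 4, 5, 8

§1 is struck. §2 merely fixes the local-preemption carve-out from §1; with §1 gone it has nothing to operate on and falls away. §3 merely fixes the criminal penalty for violating §1; with §1 gone it has nothing to operate on and falls away. §4 has no operative effect of its own apart from §1 and is therefore inoperative. The only function of §5 is the judicial-review right for §4, so it cannot stand once §4 is removed. §7 declares §1 and §8 mutually dependent; since one of them has fallen, all of them are of no effect. That brings down §8 as well. The remainder continues in force under §7. §6, §7, and §9 remain in effect.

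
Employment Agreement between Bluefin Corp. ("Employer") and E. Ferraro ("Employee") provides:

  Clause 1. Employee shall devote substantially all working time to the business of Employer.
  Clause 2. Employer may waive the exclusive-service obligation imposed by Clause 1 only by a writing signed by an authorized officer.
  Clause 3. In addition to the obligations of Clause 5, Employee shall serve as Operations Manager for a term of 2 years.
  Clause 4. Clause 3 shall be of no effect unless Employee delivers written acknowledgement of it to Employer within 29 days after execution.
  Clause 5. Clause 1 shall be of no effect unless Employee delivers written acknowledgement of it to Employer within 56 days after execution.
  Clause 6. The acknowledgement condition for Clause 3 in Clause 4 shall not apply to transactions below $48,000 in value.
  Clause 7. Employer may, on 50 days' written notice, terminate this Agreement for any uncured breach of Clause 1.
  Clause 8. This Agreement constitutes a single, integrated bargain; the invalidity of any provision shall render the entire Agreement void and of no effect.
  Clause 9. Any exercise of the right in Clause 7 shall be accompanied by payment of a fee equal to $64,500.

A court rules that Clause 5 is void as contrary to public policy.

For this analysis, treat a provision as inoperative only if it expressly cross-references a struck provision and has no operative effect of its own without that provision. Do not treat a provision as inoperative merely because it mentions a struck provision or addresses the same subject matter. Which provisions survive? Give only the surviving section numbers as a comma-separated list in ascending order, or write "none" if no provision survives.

none

Clause 5 is struck. Nothing else in the Agreement is defined by reference to Clause 5. Clause 8 provides that the Agreement is not severable, so the invalidity of any one provision voids the entire Agreement. No provision of the Agreement survives.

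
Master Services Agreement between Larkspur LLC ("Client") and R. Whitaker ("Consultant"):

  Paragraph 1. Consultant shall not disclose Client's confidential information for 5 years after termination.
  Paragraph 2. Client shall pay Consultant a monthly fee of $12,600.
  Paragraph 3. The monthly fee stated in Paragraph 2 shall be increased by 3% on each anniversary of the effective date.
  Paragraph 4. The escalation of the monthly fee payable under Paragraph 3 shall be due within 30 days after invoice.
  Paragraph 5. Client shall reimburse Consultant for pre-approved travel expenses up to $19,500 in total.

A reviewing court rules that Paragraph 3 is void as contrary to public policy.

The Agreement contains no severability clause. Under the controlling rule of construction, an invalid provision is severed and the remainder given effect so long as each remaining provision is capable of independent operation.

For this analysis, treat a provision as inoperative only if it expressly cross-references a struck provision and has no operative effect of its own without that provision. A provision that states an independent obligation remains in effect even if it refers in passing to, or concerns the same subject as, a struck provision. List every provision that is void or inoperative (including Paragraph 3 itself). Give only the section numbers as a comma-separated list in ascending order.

Paragraph 3 is struck. Paragraph 4 has no operative effect of its own apart from Paragraph 3 and is therefore inoperative. Under the stated default rule, only provisions that cannot operate independently fall away; the rest are enforced. The provisions still in force are Paragraph 1, Paragraph 2, and Paragraph 5.

3, 4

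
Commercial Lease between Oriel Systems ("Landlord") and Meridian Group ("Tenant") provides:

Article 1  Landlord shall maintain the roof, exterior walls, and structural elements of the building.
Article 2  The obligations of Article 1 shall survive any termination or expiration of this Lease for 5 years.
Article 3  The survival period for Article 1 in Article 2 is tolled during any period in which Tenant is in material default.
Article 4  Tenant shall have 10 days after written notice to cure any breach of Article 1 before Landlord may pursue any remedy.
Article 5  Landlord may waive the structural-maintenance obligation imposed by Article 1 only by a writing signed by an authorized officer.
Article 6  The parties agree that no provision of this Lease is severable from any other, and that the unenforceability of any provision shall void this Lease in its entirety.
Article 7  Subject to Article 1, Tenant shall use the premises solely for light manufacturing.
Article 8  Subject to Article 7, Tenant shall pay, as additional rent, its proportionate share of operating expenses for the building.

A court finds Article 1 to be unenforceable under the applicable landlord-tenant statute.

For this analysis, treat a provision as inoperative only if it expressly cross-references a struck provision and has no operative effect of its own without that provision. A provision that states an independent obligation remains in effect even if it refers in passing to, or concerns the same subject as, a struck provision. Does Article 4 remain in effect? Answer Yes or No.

Article 1 is struck. The only function of Article 2 is the survival period for Article 1, so it cannot stand once Article 1 is removed. Article 4 operates only by reference to Article 1, so it falls with Article 1. Article 5 has no operative effect of its own apart from Article 1 and is therefore inoperative. Article 3 does nothing except set the tolling of the survival period for Article 1 by reference to Article 2; with Article 2 gone it has no independent effect and is inoperative. Article 6 provides that the Lease is not severable, so the invalidity of any one provision voids the entire Lease. No provision of the Lease survives. Article 4 is among the inoperative provisions, so the answer is no.

No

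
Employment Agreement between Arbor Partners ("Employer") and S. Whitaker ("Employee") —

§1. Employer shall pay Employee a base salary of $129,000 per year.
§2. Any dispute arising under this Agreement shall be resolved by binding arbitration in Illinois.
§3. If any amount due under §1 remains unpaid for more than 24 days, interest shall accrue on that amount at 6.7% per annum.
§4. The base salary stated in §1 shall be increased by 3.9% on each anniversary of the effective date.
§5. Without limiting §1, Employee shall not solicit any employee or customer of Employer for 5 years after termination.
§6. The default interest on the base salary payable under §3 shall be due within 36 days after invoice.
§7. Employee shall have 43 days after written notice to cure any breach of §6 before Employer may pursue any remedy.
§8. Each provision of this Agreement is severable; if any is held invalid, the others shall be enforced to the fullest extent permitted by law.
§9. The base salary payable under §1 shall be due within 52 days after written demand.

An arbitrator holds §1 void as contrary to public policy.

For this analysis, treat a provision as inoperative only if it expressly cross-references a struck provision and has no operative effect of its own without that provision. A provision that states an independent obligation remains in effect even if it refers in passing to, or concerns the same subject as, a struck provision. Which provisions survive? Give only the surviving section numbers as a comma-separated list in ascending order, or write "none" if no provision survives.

2, 5, 8

§1 is struck. §3 has no operative effect of its own apart from §1 and is therefore inoperative. §4 does nothing except set the escalation of the base salary by reference to §1; with §1 gone it has no independent effect and is inoperative. The whole of §9 is the payment deadline for the base salary, defined by reference to §1, so §9 cannot stand once §1 is removed. §6 operates only by reference to §3, so it falls with §3. §7 merely fixes the cure period for breach of §6; with §6 gone it has nothing to operate on and falls away. §5 mentions §1 but its own obligation stands independently of §1, so §5 is not affected. §8 is a severability clause and preserves every provision that can still be given independent effect. That leaves §2, §5, and §8 in effect.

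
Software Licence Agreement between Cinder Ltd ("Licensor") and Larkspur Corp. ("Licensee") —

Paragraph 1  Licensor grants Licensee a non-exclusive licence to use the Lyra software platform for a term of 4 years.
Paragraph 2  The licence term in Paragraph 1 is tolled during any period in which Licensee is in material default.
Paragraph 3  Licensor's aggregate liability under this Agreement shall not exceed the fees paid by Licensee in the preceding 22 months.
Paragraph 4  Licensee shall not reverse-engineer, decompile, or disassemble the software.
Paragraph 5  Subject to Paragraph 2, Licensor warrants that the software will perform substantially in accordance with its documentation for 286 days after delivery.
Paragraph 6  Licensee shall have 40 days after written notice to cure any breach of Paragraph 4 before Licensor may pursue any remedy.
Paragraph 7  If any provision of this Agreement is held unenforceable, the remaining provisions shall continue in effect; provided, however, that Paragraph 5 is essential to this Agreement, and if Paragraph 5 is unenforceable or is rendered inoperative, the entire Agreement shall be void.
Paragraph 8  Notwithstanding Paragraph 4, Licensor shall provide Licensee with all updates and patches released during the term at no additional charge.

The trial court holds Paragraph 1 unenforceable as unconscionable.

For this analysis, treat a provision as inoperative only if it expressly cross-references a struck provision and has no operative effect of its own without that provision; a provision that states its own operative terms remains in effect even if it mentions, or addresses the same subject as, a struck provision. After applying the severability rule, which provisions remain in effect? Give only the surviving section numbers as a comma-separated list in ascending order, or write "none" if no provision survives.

Paragraph 1 is struck. Paragraph 2 has no operative effect of its own apart from Paragraph 1 and is therefore inoperative. Paragraph 5 mentions Paragraph 2 but its own obligation stands independently of Paragraph 2, so Paragraph 5 is not affected. Paragraph 7 makes Paragraph 5 an essential term, but Paragraph 5 is unaffected, so the severability proviso in Paragraph 7 preserves the remaining provisions. Paragraph 3, Paragraph 4, Paragraph 5, Paragraph 6, Paragraph 7, and Paragraph 8 remain in effect.

3, 4, 5, 6, 7, 8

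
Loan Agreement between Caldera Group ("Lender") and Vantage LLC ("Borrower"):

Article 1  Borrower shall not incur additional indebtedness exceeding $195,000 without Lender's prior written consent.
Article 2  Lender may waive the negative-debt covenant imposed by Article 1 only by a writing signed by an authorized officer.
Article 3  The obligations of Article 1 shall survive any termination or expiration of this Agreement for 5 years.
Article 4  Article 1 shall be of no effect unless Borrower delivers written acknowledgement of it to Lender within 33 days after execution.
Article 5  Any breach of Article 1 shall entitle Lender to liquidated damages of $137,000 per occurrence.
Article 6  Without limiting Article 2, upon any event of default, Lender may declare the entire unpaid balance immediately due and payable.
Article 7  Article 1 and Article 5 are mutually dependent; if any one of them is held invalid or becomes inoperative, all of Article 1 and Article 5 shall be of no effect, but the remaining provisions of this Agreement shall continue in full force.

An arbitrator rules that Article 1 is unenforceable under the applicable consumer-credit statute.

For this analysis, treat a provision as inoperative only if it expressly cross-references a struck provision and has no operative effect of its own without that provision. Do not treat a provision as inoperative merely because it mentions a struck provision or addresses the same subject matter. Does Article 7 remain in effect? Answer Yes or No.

Yes

Article 1 is struck. Article 2 merely fixes the waiver condition for Article 1; with Article 1 gone it has nothing to operate on and falls away. The only function of Article 3 is the survival period for Article 1, so it cannot stand once Article 1 is removed. Article 4 has no operative effect of its own apart from Article 1 and is therefore inoperative. The whole of Article 5 is the liquidated-damages amount, defined by reference to Article 1, so Article 5 cannot stand once Article 1 is removed. Article 6 mentions Article 2 but its own obligation stands independently of Article 2, so Article 6 is not affected. Article 7 declares Article 1 and Article 5 mutually dependent; since one of them has fallen, all of them are of no effect. The remainder continues in force under Article 7. The provisions still in force are Article 6 and Article 7. Article 7 is among the surviving provisions, so the answer is yes.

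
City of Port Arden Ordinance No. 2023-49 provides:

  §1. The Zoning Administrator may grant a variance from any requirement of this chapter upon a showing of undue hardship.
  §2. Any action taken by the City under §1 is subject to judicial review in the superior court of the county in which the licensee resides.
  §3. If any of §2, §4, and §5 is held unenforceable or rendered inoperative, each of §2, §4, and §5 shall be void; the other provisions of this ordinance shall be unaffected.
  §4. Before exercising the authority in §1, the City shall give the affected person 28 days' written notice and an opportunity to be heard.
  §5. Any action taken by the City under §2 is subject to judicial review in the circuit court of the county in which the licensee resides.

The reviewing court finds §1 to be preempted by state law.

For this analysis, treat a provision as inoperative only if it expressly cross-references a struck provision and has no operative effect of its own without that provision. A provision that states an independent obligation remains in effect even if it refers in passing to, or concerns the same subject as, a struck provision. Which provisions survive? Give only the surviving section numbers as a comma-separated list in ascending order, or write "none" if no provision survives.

§1 is struck. §2 merely fixes the judicial-review right for §1; with §1 gone it has nothing to operate on and falls away. §4 operates only by reference to §1, so it falls with §1. §5 operates only by reference to §2, so it falls with §2. §3 declares §2, §4, and §5 mutually dependent; since one of them has fallen, all of them are of no effect. The remainder continues in force under §3. Only §3 remains in effect.

3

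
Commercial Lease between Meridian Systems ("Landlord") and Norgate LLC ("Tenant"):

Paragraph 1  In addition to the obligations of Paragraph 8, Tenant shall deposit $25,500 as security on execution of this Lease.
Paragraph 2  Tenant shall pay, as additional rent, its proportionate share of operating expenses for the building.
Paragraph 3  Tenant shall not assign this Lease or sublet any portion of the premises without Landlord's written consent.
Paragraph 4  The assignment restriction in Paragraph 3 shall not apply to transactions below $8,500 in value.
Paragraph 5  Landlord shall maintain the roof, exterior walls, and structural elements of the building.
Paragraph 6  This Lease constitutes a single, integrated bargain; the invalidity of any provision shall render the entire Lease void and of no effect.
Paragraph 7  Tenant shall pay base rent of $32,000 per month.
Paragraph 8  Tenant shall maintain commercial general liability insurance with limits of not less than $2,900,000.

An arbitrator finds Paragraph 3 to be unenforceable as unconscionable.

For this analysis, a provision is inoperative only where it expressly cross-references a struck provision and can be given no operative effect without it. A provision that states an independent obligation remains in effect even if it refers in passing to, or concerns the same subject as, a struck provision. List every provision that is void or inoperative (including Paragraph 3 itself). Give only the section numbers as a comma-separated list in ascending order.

Paragraph 3 is struck. Paragraph 4 operates only by reference to Paragraph 3, so it falls with Paragraph 3. Paragraph 6 provides that the Lease is not severable, so the invalidity of any one provision voids the entire Lease. No provision of the Lease survives.

1, 2, 3, 4, 5, 6, 7, 8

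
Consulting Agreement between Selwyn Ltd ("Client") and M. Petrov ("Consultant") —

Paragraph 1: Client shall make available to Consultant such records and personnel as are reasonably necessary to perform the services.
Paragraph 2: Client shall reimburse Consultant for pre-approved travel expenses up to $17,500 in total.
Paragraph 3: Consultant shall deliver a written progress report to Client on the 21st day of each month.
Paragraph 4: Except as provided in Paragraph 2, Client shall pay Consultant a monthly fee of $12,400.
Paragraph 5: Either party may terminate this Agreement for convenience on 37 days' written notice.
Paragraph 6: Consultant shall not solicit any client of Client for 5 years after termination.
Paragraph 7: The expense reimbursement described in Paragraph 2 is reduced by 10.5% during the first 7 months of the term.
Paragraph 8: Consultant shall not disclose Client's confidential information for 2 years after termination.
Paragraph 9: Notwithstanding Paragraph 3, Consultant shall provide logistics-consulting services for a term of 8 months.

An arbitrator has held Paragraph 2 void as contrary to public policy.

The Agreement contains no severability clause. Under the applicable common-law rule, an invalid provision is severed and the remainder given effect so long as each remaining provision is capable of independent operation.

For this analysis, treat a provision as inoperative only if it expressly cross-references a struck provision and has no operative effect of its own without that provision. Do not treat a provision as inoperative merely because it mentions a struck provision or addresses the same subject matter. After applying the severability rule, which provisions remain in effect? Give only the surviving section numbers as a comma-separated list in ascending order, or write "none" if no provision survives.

Paragraph 2 is struck. Paragraph 7 has no operative effect of its own apart from Paragraph 2 and is therefore inoperative. Paragraph 4 mentions Paragraph 2 but its own obligation stands independently of Paragraph 2, so Paragraph 4 is not affected. With no severability clause, the stated default rule severs what cannot stand and enforces each remaining provision that can operate on its own. Paragraph 1, Paragraph 3, Paragraph 4, Paragraph 5, Paragraph 6, Paragraph 8, and Paragraph 9 remain in effect.

1, 3, 4, 5, 6, 8, 9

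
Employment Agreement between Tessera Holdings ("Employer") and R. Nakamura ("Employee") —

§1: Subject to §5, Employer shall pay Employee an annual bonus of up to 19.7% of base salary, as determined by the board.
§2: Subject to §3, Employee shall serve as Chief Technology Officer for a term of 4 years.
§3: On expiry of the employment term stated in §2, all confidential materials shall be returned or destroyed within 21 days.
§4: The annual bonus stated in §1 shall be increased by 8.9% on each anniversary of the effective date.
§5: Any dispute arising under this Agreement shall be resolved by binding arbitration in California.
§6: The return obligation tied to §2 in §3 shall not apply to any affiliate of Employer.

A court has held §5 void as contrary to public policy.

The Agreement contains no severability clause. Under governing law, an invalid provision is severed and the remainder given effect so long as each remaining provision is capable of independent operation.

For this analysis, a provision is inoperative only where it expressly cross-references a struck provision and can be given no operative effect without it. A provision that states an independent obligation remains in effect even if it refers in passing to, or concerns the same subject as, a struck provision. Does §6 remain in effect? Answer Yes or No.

§5 is struck. §1 mentions §5 but its own obligation stands independently of §5, so §1 is not affected. Nothing else in the Agreement is defined by reference to §5. Under the stated default rule, only provisions that cannot operate independently fall away; the rest are enforced. §1, §2, §3, §4, and §6 remain in effect. §6 is among the surviving provisions, so the answer is yes.

Yes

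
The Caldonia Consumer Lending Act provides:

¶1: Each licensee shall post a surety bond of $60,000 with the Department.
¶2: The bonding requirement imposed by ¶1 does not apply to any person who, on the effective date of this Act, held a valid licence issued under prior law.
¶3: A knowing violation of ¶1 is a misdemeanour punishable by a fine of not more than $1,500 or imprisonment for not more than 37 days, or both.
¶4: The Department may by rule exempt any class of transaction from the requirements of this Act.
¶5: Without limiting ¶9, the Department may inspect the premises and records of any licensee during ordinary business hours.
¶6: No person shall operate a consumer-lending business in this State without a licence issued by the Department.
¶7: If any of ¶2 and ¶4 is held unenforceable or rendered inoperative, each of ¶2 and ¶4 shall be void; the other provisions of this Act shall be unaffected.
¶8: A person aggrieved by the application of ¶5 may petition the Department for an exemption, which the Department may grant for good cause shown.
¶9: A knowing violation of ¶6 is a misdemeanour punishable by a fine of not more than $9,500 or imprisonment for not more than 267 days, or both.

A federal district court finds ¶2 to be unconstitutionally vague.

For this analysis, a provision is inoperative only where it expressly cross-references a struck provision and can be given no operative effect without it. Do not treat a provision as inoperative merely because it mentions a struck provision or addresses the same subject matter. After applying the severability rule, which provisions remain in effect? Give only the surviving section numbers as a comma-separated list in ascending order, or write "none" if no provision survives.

1, 3, 5, 6, 7, 8, 9

¶2 is struck. No other provision's operative terms depend on ¶2. ¶7 declares ¶2 and ¶4 mutually dependent; since one of them has fallen, all of them are of no effect. That brings down ¶4 as well. The remainder continues in force under ¶7. That leaves ¶1, ¶3, ¶5, ¶6, ¶7, ¶8, and ¶9 in effect.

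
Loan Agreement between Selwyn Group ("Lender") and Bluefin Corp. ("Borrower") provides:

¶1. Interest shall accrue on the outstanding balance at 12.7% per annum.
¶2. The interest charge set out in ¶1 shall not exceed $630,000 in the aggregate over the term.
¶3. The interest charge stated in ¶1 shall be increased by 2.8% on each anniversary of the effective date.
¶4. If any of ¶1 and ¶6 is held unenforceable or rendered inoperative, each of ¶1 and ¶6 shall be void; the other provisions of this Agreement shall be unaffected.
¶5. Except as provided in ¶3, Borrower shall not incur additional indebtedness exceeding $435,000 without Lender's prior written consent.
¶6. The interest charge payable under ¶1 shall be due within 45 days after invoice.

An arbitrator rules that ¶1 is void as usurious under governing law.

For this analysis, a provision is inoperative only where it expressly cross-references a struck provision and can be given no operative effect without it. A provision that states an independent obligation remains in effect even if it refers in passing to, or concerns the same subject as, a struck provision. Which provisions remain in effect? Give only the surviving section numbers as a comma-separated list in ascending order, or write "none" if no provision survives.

¶1 is struck. ¶2 does nothing except set the aggregate cap on the interest charge by reference to ¶1; with ¶1 gone it has no independent effect and is inoperative. ¶3 operates only by reference to ¶1, so it falls with ¶1. ¶6 operates only by reference to ¶1, so it falls with ¶1. Although ¶5 refers to ¶3, its operative terms do not depend on ¶3, so it remains in effect. ¶4 declares ¶1 and ¶6 mutually dependent; since one of them has fallen, all of them are of no effect. The remainder continues in force under ¶4. ¶4 and ¶5 remain in effect.

4, 5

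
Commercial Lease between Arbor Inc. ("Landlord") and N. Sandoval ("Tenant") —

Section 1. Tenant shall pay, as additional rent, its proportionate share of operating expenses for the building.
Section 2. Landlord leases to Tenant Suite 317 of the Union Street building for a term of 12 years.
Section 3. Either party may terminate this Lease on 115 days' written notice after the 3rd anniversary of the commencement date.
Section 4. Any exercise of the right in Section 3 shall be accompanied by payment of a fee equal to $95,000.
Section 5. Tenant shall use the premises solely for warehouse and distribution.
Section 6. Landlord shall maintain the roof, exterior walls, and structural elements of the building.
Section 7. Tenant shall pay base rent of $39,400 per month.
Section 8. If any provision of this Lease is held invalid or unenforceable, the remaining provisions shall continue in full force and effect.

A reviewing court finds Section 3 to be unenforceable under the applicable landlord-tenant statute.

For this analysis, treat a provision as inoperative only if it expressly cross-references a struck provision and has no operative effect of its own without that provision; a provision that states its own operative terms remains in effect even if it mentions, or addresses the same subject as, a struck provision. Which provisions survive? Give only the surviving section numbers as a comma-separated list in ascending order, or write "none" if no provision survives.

Section 3 is struck. Section 4 has no operative effect of its own apart from Section 3 and is therefore inoperative. Under the severability clause in Section 8, the remaining provisions continue in force. The provisions still in force are Section 1, Section 2, Section 5, Section 6, Section 7, and Section 8.

1, 2, 5, 6, 7, 8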